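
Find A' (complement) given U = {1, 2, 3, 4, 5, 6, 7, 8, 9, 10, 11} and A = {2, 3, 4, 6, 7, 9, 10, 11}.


Aᶜ = U \ A = elements in U but not in A
U = {1, 2, 3, 4, 5, 6, 7, 8, 9, 10, 11}
A = {2, 3, 4, 6, 7, 9, 10, 11}
Aᶜ = {1, 5, 8}

Aᶜ = {1, 5, 8}


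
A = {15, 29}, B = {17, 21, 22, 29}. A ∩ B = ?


A ∩ B = elements in both A and B
A = {15, 29}
B = {17, 21, 22, 29}
A ∩ B = {29}

A ∩ B = {29}


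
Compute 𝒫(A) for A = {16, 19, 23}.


|A| = 3, so |P(A)| = 2^3 = 8
Enumerate subsets by cardinality (0 to 3):
∅, {16}, {19}, {23}, {16, 19}, {16, 23}, {19, 23}, {16, 19, 23}

P(A) has 8 subsets: ∅, {16}, {19}, {23}, {16, 19}, {16, 23}, {19, 23}, {16, 19, 23}


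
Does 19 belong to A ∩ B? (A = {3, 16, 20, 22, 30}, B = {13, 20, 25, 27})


A = {3, 16, 20, 22, 30}, B = {13, 20, 25, 27}
A ∩ B = elements in both A and B
A ∩ B = {20}
Checking if 19 ∈ A ∩ B
19 is not in A ∩ B → False

19 ∉ A ∩ B


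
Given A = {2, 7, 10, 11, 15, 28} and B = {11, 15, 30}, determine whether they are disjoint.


Disjoint means A ∩ B = ∅.
A ∩ B = {11, 15}
A ∩ B ≠ ∅, so A and B are NOT disjoint.

No, A and B are not disjoint (A ∩ B = {11, 15})


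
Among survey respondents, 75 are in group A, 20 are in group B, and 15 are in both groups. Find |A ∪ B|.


|A ∪ B| = |A| + |B| - |A ∩ B|
= 75 + 20 - 15
= 80

|A ∪ B| = 80


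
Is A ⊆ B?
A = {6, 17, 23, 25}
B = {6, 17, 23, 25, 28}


A ⊆ B means every element of A is in B.
All elements of A are in B.
So A ⊆ B.

Yes, A ⊆ B


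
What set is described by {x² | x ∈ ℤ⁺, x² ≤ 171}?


Checking each candidate:
Condition: positive perfect squares ≤ 171
Result = {1, 4, 9, 16, 25, 36, 49, 64, 81, 100, 121, 144, 169}

{1, 4, 9, 16, 25, 36, 49, 64, 81, 100, 121, 144, 169}


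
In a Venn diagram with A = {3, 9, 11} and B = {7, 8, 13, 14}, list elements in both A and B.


A = {3, 9, 11}
B = {7, 8, 13, 14}
Region: in both A and B
Elements: ∅

Elements in both A and B: ∅


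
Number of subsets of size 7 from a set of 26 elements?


C(n,k) = n! / (k!(n-k)!)
C(26,7) = 26! / (7!19!)
= 657800

C(26,7) = 657800


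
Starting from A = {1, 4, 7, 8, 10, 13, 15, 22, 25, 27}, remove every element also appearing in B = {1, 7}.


A \ B = elements in A but not in B
A = {1, 4, 7, 8, 10, 13, 15, 22, 25, 27}
B = {1, 7}
Remove from A any elements in B
A \ B = {4, 8, 10, 13, 15, 22, 25, 27}

A \ B = {4, 8, 10, 13, 15, 22, 25, 27}


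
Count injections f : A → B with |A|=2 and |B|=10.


An injection sends each of |A| = 2 inputs to a distinct output in B.
# injections = |B|·(|B|-1)·…·(|B|-|A|+1) = 10! / (10 - 2)!
= 10 × 9
= 90

Number of injections = 90


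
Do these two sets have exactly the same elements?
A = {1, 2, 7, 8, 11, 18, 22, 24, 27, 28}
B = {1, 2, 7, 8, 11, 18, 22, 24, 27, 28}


Two sets are equal iff they have exactly the same elements.
A = {1, 2, 7, 8, 11, 18, 22, 24, 27, 28}
B = {1, 2, 7, 8, 11, 18, 22, 24, 27, 28}
Same elements → A = B

Yes, A = B


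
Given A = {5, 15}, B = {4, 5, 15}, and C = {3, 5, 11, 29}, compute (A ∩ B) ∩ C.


A ∩ B = {5, 15}
(A ∩ B) ∩ C = {5}

A ∩ B ∩ C = {5}


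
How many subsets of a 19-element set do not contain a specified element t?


Subsets of A avoiding t are subsets of A \ {t}, which has 18 elements.
Count = 2^(n-1) = 2^18
= 262144

Number of subsets avoiding t = 262144


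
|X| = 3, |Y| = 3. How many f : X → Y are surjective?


n = |X| = 3, k = |Y| = 3. Surjections via inclusion-exclusion:
S(n,k) = Σ(-1)^i × C(k,i) × (k-i)^n, i=0 to k
i=0: (-1)^0×C(3,0)×3^3 = 27
i=1: (-1)^1×C(3,1)×2^3 = -24
i=2: (-1)^2×C(3,2)×1^3 = 3
i=3: (-1)^3×C(3,3)×0^3 = 0
Total = 6

Number of surjections = 6


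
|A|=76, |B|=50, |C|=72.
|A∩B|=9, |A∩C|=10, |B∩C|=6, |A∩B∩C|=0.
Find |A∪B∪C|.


|A∪B∪C| = |A|+|B|+|C| - |A∩B|-|A∩C|-|B∩C| + |A∩B∩C|
= 76+50+72 - 9-10-6 + 0
= 198 - 25 + 0
= 173

|A ∪ B ∪ C| = 173


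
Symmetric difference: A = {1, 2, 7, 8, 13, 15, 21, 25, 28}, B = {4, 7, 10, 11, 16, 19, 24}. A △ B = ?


A △ B = (A \ B) ∪ (B \ A) = elements in exactly one of A or B
A \ B = {1, 2, 8, 13, 15, 21, 25, 28}
B \ A = {4, 10, 11, 16, 19, 24}
A △ B = {1, 2, 4, 8, 10, 11, 13, 15, 16, 19, 21, 24, 25, 28}

A △ B = {1, 2, 4, 8, 10, 11, 13, 15, 16, 19, 21, 24, 25, 28}


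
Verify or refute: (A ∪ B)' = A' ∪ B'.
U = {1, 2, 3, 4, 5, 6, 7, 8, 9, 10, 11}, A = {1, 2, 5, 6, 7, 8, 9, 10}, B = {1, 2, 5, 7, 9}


LHS: A ∪ B = {1, 2, 5, 6, 7, 8, 9, 10}
(A ∪ B)' = U \ (A ∪ B) = {3, 4, 11}
A' = {3, 4, 11}, B' = {3, 4, 6, 8, 10, 11}
Claimed RHS: A' ∪ B' = {3, 4, 6, 8, 10, 11}
Identity is INVALID: LHS = {3, 4, 11} but the RHS claimed here equals {3, 4, 6, 8, 10, 11}. The correct form is (A ∪ B)' = A' ∩ B'.

Identity is invalid: (A ∪ B)' = {3, 4, 11} but A' ∪ B' = {3, 4, 6, 8, 10, 11}. The correct De Morgan law is (A ∪ B)' = A' ∩ B'.


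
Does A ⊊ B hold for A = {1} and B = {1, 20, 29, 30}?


A ⊂ B requires: A ⊆ B AND A ≠ B.
A ⊆ B? Yes
A = B? No
A ⊂ B: Yes (A is a proper subset of B)

Yes, A ⊂ B


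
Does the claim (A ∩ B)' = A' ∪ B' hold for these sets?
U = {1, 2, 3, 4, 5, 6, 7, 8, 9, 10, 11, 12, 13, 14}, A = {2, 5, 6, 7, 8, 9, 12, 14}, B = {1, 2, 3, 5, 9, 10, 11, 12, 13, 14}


LHS: A ∩ B = {2, 5, 9, 12, 14}
(A ∩ B)' = U \ (A ∩ B) = {1, 3, 4, 6, 7, 8, 10, 11, 13}
A' = {1, 3, 4, 10, 11, 13}, B' = {4, 6, 7, 8}
Claimed RHS: A' ∪ B' = {1, 3, 4, 6, 7, 8, 10, 11, 13}
Identity is VALID: LHS = RHS = {1, 3, 4, 6, 7, 8, 10, 11, 13} ✓

Identity is valid. (A ∩ B)' = A' ∪ B' = {1, 3, 4, 6, 7, 8, 10, 11, 13}


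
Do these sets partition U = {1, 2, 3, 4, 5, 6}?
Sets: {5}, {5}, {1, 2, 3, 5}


A partition requires: (1) non-empty parts, (2) pairwise disjoint, (3) union = U
Parts: {5}, {5}, {1, 2, 3, 5}
Union of parts: {1, 2, 3, 5}
U = {1, 2, 3, 4, 5, 6}
All non-empty? True
Pairwise disjoint? False
Covers U? False

No, not a valid partition


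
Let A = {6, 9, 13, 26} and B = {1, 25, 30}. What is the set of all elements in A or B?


A ∪ B = all elements in A or B (or both)
A = {6, 9, 13, 26}
B = {1, 25, 30}
A ∪ B = {1, 6, 9, 13, 25, 26, 30}

A ∪ B = {1, 6, 9, 13, 25, 26, 30}


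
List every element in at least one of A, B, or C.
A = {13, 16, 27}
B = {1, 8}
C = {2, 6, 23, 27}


A ∪ B = {1, 8, 13, 16, 27}
(A ∪ B) ∪ C = {1, 2, 6, 8, 13, 16, 23, 27}

A ∪ B ∪ C = {1, 2, 6, 8, 13, 16, 23, 27}


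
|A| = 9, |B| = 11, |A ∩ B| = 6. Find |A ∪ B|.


|A ∪ B| = |A| + |B| - |A ∩ B|
= 9 + 11 - 6
= 14

|A ∪ B| = 14


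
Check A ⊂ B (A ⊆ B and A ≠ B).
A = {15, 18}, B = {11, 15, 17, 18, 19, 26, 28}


A ⊂ B requires: A ⊆ B AND A ≠ B.
A ⊆ B? Yes
A = B? No
A ⊂ B: Yes (A is a proper subset of B)

Yes, A ⊂ B


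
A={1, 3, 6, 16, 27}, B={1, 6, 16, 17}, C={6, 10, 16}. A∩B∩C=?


A ∩ B = {1, 6, 16}
(A ∩ B) ∩ C = {6, 16}

A ∩ B ∩ C = {6, 16}


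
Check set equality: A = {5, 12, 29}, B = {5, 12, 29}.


Two sets are equal iff they have exactly the same elements.
A = {5, 12, 29}
B = {5, 12, 29}
Same elements → A = B

Yes, A = B


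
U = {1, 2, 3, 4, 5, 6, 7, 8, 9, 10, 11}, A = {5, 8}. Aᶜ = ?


Aᶜ = U \ A = elements in U but not in A
U = {1, 2, 3, 4, 5, 6, 7, 8, 9, 10, 11}
A = {5, 8}
Aᶜ = {1, 2, 3, 4, 6, 7, 9, 10, 11}

Aᶜ = {1, 2, 3, 4, 6, 7, 9, 10, 11}


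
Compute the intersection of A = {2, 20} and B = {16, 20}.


A ∩ B = elements in both A and B
A = {2, 20}
B = {16, 20}
A ∩ B = {20}

A ∩ B = {20}


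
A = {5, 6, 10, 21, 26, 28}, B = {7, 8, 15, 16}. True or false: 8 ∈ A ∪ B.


A = {5, 6, 10, 21, 26, 28}, B = {7, 8, 15, 16}
A ∪ B = all elements in A or B
A ∪ B = {5, 6, 7, 8, 10, 15, 16, 21, 26, 28}
Checking if 8 ∈ A ∪ B
8 is in A ∪ B → True

8 ∈ A ∪ B


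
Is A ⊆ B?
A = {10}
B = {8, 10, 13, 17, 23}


A ⊆ B means every element of A is in B.
All elements of A are in B.
So A ⊆ B.

Yes, A ⊆ B


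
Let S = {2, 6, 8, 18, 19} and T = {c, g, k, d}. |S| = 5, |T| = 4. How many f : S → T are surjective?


n = |S| = 5, k = |T| = 4. Surjections via inclusion-exclusion:
S(n,k) = Σ(-1)^i × C(k,i) × (k-i)^n, i=0 to k
i=0: (-1)^0×C(4,0)×4^5 = 1024
i=1: (-1)^1×C(4,1)×3^5 = -972
i=2: (-1)^2×C(4,2)×2^5 = 192
i=3: (-1)^3×C(4,3)×1^5 = -4
i=4: (-1)^4×C(4,4)×0^5 = 0
Total = 240

Number of surjections = 240


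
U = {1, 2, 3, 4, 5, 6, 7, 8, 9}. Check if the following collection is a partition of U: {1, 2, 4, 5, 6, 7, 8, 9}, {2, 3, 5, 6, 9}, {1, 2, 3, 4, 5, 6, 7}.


A partition requires: (1) non-empty parts, (2) pairwise disjoint, (3) union = U
Parts: {1, 2, 4, 5, 6, 7, 8, 9}, {2, 3, 5, 6, 9}, {1, 2, 3, 4, 5, 6, 7}
Union of parts: {1, 2, 3, 4, 5, 6, 7, 8, 9}
U = {1, 2, 3, 4, 5, 6, 7, 8, 9}
All non-empty? True
Pairwise disjoint? False
Covers U? True

No, not a valid partition


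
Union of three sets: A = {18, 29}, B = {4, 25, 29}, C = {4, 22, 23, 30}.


A ∪ B = {4, 18, 25, 29}
(A ∪ B) ∪ C = {4, 18, 22, 23, 25, 29, 30}

A ∪ B ∪ C = {4, 18, 22, 23, 25, 29, 30}


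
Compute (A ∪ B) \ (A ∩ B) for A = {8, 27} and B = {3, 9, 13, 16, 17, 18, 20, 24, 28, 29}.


A △ B = (A \ B) ∪ (B \ A) = elements in exactly one of A or B
A \ B = {8, 27}
B \ A = {3, 9, 13, 16, 17, 18, 20, 24, 28, 29}
A △ B = {3, 8, 9, 13, 16, 17, 18, 20, 24, 27, 28, 29}

A △ B = {3, 8, 9, 13, 16, 17, 18, 20, 24, 27, 28, 29}


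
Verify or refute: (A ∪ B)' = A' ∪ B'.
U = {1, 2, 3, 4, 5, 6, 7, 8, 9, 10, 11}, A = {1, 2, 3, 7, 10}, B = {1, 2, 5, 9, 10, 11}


LHS: A ∪ B = {1, 2, 3, 5, 7, 9, 10, 11}
(A ∪ B)' = U \ (A ∪ B) = {4, 6, 8}
A' = {4, 5, 6, 8, 9, 11}, B' = {3, 4, 6, 7, 8}
Claimed RHS: A' ∪ B' = {3, 4, 5, 6, 7, 8, 9, 11}
Identity is INVALID: LHS = {4, 6, 8} but the RHS claimed here equals {3, 4, 5, 6, 7, 8, 9, 11}. The correct form is (A ∪ B)' = A' ∩ B'.

Identity is invalid: (A ∪ B)' = {4, 6, 8} but A' ∪ B' = {3, 4, 5, 6, 7, 8, 9, 11}. The correct De Morgan law is (A ∪ B)' = A' ∩ B'.


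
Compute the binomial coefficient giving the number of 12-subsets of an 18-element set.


C(n,k) = n! / (k!(n-k)!)
C(18,12) = 18! / (12!6!)
= 18564

C(18,12) = 18564


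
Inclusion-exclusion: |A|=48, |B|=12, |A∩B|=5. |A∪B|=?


|A ∪ B| = |A| + |B| - |A ∩ B|
= 48 + 12 - 5
= 55

|A ∪ B| = 55


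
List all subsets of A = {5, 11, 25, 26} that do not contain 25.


A subset of A that omits 25 is a subset of A \ {25}, so there are 2^(n-1) = 2^3 = 8 of them.
Subsets excluding 25: ∅, {5}, {11}, {26}, {5, 11}, {5, 26}, {11, 26}, {5, 11, 26}

Subsets excluding 25 (8 total): ∅, {5}, {11}, {26}, {5, 11}, {5, 26}, {11, 26}, {5, 11, 26}


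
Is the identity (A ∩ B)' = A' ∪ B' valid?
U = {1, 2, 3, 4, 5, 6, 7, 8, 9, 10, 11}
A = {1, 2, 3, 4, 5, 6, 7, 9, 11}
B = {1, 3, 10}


LHS: A ∩ B = {1, 3}
(A ∩ B)' = U \ (A ∩ B) = {2, 4, 5, 6, 7, 8, 9, 10, 11}
A' = {8, 10}, B' = {2, 4, 5, 6, 7, 8, 9, 11}
Claimed RHS: A' ∪ B' = {2, 4, 5, 6, 7, 8, 9, 10, 11}
Identity is VALID: LHS = RHS = {2, 4, 5, 6, 7, 8, 9, 10, 11} ✓

Identity is valid. (A ∩ B)' = A' ∪ B' = {2, 4, 5, 6, 7, 8, 9, 10, 11}


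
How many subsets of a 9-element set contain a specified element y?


Subsets of A containing y correspond to subsets of A \ {y}, which has 8 elements.
Count = 2^(n-1) = 2^8
= 256

Number of subsets containing y = 256


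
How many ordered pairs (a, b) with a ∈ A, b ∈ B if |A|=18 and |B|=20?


|A × B| = |A| × |B|
= 18 × 20
= 360

|A × B| = 360


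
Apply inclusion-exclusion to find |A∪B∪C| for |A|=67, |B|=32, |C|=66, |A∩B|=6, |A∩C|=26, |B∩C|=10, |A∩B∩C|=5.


|A∪B∪C| = |A|+|B|+|C| - |A∩B|-|A∩C|-|B∩C| + |A∩B∩C|
= 67+32+66 - 6-26-10 + 5
= 165 - 42 + 5
= 128

|A ∪ B ∪ C| = 128


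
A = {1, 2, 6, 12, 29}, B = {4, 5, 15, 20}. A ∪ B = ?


A ∪ B = all elements in A or B (or both)
A = {1, 2, 6, 12, 29}
B = {4, 5, 15, 20}
A ∪ B = {1, 2, 4, 5, 6, 12, 15, 20, 29}

A ∪ B = {1, 2, 4, 5, 6, 12, 15, 20, 29}


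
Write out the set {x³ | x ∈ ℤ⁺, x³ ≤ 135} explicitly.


Checking each candidate:
Condition: positive perfect cubes ≤ 135
Result = {1, 8, 27, 64, 125}

{1, 8, 27, 64, 125}


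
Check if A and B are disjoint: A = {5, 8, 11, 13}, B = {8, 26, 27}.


Disjoint means A ∩ B = ∅.
A ∩ B = {8}
A ∩ B ≠ ∅, so A and B are NOT disjoint.

No, A and B are not disjoint (A ∩ B = {8})


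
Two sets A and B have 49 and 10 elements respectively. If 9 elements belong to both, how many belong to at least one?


|A ∪ B| = |A| + |B| - |A ∩ B|
= 49 + 10 - 9
= 50

|A ∪ B| = 50


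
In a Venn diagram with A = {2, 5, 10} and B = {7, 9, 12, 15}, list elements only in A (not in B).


A = {2, 5, 10}
B = {7, 9, 12, 15}
Region: only in A (not in B)
Elements: {2, 5, 10}

Elements only in A (not in B): {2, 5, 10}


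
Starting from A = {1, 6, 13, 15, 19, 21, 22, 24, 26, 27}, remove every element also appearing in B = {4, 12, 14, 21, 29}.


A \ B = elements in A but not in B
A = {1, 6, 13, 15, 19, 21, 22, 24, 26, 27}
B = {4, 12, 14, 21, 29}
Remove from A any elements in B
A \ B = {1, 6, 13, 15, 19, 22, 24, 26, 27}

A \ B = {1, 6, 13, 15, 19, 22, 24, 26, 27}


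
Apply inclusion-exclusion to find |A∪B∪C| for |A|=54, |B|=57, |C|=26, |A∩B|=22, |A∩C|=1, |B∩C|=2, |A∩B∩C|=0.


|A∪B∪C| = |A|+|B|+|C| - |A∩B|-|A∩C|-|B∩C| + |A∩B∩C|
= 54+57+26 - 22-1-2 + 0
= 137 - 25 + 0
= 112

|A ∪ B ∪ C| = 112


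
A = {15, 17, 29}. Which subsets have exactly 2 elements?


|A| = 3, so A has C(3,2) = 3 subsets of size 2.
Enumerate by choosing 2 elements from A at a time:
{15, 17}, {15, 29}, {17, 29}

2-element subsets (3 total): {15, 17}, {15, 29}, {17, 29}


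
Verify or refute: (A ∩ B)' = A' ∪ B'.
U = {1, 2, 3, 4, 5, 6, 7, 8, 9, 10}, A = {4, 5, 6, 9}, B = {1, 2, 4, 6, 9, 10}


LHS: A ∩ B = {4, 6, 9}
(A ∩ B)' = U \ (A ∩ B) = {1, 2, 3, 5, 7, 8, 10}
A' = {1, 2, 3, 7, 8, 10}, B' = {3, 5, 7, 8}
Claimed RHS: A' ∪ B' = {1, 2, 3, 5, 7, 8, 10}
Identity is VALID: LHS = RHS = {1, 2, 3, 5, 7, 8, 10} ✓

Identity is valid. (A ∩ B)' = A' ∪ B' = {1, 2, 3, 5, 7, 8, 10}


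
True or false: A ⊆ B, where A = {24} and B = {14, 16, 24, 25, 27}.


A ⊆ B means every element of A is in B.
All elements of A are in B.
So A ⊆ B.

Yes, A ⊆ B


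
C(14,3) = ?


C(n,k) = n! / (k!(n-k)!)
C(14,3) = 14! / (3!11!)
= 364

C(14,3) = 364


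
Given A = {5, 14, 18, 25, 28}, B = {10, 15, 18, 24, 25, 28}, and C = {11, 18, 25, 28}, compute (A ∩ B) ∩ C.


A ∩ B = {18, 25, 28}
(A ∩ B) ∩ C = {18, 25, 28}

A ∩ B ∩ C = {18, 25, 28}


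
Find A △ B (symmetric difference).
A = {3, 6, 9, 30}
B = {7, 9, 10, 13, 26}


A △ B = (A \ B) ∪ (B \ A) = elements in exactly one of A or B
A \ B = {3, 6, 30}
B \ A = {7, 10, 13, 26}
A △ B = {3, 6, 7, 10, 13, 26, 30}

A △ B = {3, 6, 7, 10, 13, 26, 30}


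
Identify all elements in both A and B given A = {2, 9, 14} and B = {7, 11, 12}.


A = {2, 9, 14}
B = {7, 11, 12}
Region: in both A and B
Elements: ∅

Elements in both A and B: ∅


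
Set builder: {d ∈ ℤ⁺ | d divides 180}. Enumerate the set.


Checking each candidate:
Condition: positive divisors of 180
Result = {1, 2, 3, 4, 5, 6, 9, 10, 12, 15, 18, 20, 30, 36, 45, 60, 90, 180}

{1, 2, 3, 4, 5, 6, 9, 10, 12, 15, 18, 20, 30, 36, 45, 60, 90, 180}


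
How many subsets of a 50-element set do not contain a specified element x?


Subsets of A avoiding x are subsets of A \ {x}, which has 49 elements.
Count = 2^(n-1) = 2^49
= 562949953421312

Number of subsets avoiding x = 562949953421312


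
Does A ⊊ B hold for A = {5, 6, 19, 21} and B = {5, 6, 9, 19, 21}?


A ⊂ B requires: A ⊆ B AND A ≠ B.
A ⊆ B? Yes
A = B? No
A ⊂ B: Yes (A is a proper subset of B)

Yes, A ⊂ B


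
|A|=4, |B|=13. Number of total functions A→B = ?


Each of |A| = 4 inputs maps to any of |B| = 13 outputs.
# functions = |B|^|A| = 13^4
= 28561

Number of functions = 28561


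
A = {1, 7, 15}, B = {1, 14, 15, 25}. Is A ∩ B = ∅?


Disjoint means A ∩ B = ∅.
A ∩ B = {1, 15}
A ∩ B ≠ ∅, so A and B are NOT disjoint.

No, A and B are not disjoint (A ∩ B = {1, 15})


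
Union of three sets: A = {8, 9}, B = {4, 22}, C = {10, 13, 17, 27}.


A ∪ B = {4, 8, 9, 22}
(A ∪ B) ∪ C = {4, 8, 9, 10, 13, 17, 22, 27}

A ∪ B ∪ C = {4, 8, 9, 10, 13, 17, 22, 27}


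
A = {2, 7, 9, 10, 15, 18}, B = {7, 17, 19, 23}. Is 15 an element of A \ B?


A = {2, 7, 9, 10, 15, 18}, B = {7, 17, 19, 23}
A \ B = elements in A but not in B
A \ B = {2, 9, 10, 15, 18}
Checking if 15 ∈ A \ B
15 is in A \ B → True

15 ∈ A \ B


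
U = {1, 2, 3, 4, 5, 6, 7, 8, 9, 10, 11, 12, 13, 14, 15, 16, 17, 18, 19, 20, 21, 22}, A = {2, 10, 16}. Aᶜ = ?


Aᶜ = U \ A = elements in U but not in A
U = {1, 2, 3, 4, 5, 6, 7, 8, 9, 10, 11, 12, 13, 14, 15, 16, 17, 18, 19, 20, 21, 22}
A = {2, 10, 16}
Aᶜ = {1, 3, 4, 5, 6, 7, 8, 9, 11, 12, 13, 14, 15, 17, 18, 19, 20, 21, 22}

Aᶜ = {1, 3, 4, 5, 6, 7, 8, 9, 11, 12, 13, 14, 15, 17, 18, 19, 20, 21, 22}


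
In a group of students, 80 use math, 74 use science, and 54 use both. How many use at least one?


|A ∪ B| = |A| + |B| - |A ∩ B|
= 80 + 74 - 54
= 100

|A ∪ B| = 100


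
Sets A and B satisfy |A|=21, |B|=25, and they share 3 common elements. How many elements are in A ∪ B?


|A ∪ B| = |A| + |B| - |A ∩ B|
= 21 + 25 - 3
= 43

|A ∪ B| = 43


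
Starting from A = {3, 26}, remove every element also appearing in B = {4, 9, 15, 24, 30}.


A \ B = elements in A but not in B
A = {3, 26}
B = {4, 9, 15, 24, 30}
Remove from A any elements in B
A \ B = {3, 26}

A \ B = {3, 26}


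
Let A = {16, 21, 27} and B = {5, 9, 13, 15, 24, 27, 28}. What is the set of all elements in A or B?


A ∪ B = all elements in A or B (or both)
A = {16, 21, 27}
B = {5, 9, 13, 15, 24, 27, 28}
A ∪ B = {5, 9, 13, 15, 16, 21, 24, 27, 28}

A ∪ B = {5, 9, 13, 15, 16, 21, 24, 27, 28}


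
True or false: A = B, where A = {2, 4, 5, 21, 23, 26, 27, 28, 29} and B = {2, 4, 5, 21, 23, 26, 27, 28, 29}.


Two sets are equal iff they have exactly the same elements.
A = {2, 4, 5, 21, 23, 26, 27, 28, 29}
B = {2, 4, 5, 21, 23, 26, 27, 28, 29}
Same elements → A = B

Yes, A = B


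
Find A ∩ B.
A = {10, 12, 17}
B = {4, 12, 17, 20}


A ∩ B = elements in both A and B
A = {10, 12, 17}
B = {4, 12, 17, 20}
A ∩ B = {12, 17}

A ∩ B = {12, 17}


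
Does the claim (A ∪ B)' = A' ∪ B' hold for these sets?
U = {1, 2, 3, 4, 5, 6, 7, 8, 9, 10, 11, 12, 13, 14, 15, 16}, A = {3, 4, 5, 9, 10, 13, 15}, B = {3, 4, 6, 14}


LHS: A ∪ B = {3, 4, 5, 6, 9, 10, 13, 14, 15}
(A ∪ B)' = U \ (A ∪ B) = {1, 2, 7, 8, 11, 12, 16}
A' = {1, 2, 6, 7, 8, 11, 12, 14, 16}, B' = {1, 2, 5, 7, 8, 9, 10, 11, 12, 13, 15, 16}
Claimed RHS: A' ∪ B' = {1, 2, 5, 6, 7, 8, 9, 10, 11, 12, 13, 14, 15, 16}
Identity is INVALID: LHS = {1, 2, 7, 8, 11, 12, 16} but the RHS claimed here equals {1, 2, 5, 6, 7, 8, 9, 10, 11, 12, 13, 14, 15, 16}. The correct form is (A ∪ B)' = A' ∩ B'.

Identity is invalid: (A ∪ B)' = {1, 2, 7, 8, 11, 12, 16} but A' ∪ B' = {1, 2, 5, 6, 7, 8, 9, 10, 11, 12, 13, 14, 15, 16}. The correct De Morgan law is (A ∪ B)' = A' ∩ B'.


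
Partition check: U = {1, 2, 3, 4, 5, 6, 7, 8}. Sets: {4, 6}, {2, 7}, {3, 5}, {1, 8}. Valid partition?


A partition requires: (1) non-empty parts, (2) pairwise disjoint, (3) union = U
Parts: {4, 6}, {2, 7}, {3, 5}, {1, 8}
Union of parts: {1, 2, 3, 4, 5, 6, 7, 8}
U = {1, 2, 3, 4, 5, 6, 7, 8}
All non-empty? True
Pairwise disjoint? True
Covers U? True

Yes, valid partition


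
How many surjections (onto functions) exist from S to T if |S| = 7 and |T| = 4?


n = |S| = 7, k = |T| = 4. Surjections via inclusion-exclusion:
S(n,k) = Σ(-1)^i × C(k,i) × (k-i)^n, i=0 to k
i=0: (-1)^0×C(4,0)×4^7 = 16384
i=1: (-1)^1×C(4,1)×3^7 = -8748
i=2: (-1)^2×C(4,2)×2^7 = 768
i=3: (-1)^3×C(4,3)×1^7 = -4
i=4: (-1)^4×C(4,4)×0^7 = 0
Total = 8400

Number of surjections = 8400


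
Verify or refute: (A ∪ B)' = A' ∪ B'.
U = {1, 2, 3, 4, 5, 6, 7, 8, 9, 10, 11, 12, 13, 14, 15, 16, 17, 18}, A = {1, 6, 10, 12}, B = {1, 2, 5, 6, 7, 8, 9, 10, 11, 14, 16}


LHS: A ∪ B = {1, 2, 5, 6, 7, 8, 9, 10, 11, 12, 14, 16}
(A ∪ B)' = U \ (A ∪ B) = {3, 4, 13, 15, 17, 18}
A' = {2, 3, 4, 5, 7, 8, 9, 11, 13, 14, 15, 16, 17, 18}, B' = {3, 4, 12, 13, 15, 17, 18}
Claimed RHS: A' ∪ B' = {2, 3, 4, 5, 7, 8, 9, 11, 12, 13, 14, 15, 16, 17, 18}
Identity is INVALID: LHS = {3, 4, 13, 15, 17, 18} but the RHS claimed here equals {2, 3, 4, 5, 7, 8, 9, 11, 12, 13, 14, 15, 16, 17, 18}. The correct form is (A ∪ B)' = A' ∩ B'.

Identity is invalid: (A ∪ B)' = {3, 4, 13, 15, 17, 18} but A' ∪ B' = {2, 3, 4, 5, 7, 8, 9, 11, 12, 13, 14, 15, 16, 17, 18}. The correct De Morgan law is (A ∪ B)' = A' ∩ B'.


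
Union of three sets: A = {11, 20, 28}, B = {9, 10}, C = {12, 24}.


A ∪ B = {9, 10, 11, 20, 28}
(A ∪ B) ∪ C = {9, 10, 11, 12, 20, 24, 28}

A ∪ B ∪ C = {9, 10, 11, 12, 20, 24, 28}


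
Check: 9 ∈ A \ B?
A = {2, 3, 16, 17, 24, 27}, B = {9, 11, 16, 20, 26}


A = {2, 3, 16, 17, 24, 27}, B = {9, 11, 16, 20, 26}
A \ B = elements in A but not in B
A \ B = {2, 3, 17, 24, 27}
Checking if 9 ∈ A \ B
9 is not in A \ B → False

9 ∉ A \ B


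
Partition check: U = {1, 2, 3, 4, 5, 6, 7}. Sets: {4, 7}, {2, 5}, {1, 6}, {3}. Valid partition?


A partition requires: (1) non-empty parts, (2) pairwise disjoint, (3) union = U
Parts: {4, 7}, {2, 5}, {1, 6}, {3}
Union of parts: {1, 2, 3, 4, 5, 6, 7}
U = {1, 2, 3, 4, 5, 6, 7}
All non-empty? True
Pairwise disjoint? True
Covers U? True

Yes, valid partition


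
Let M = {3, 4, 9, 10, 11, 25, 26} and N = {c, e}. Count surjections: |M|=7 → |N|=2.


n = |M| = 7, k = |N| = 2. Surjections via inclusion-exclusion:
S(n,k) = Σ(-1)^i × C(k,i) × (k-i)^n, i=0 to k
i=0: (-1)^0×C(2,0)×2^7 = 128
i=1: (-1)^1×C(2,1)×1^7 = -2
i=2: (-1)^2×C(2,2)×0^7 = 0
Total = 126

Number of surjections = 126


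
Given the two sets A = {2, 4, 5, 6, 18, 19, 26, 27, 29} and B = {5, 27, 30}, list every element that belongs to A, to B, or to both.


A ∪ B = all elements in A or B (or both)
A = {2, 4, 5, 6, 18, 19, 26, 27, 29}
B = {5, 27, 30}
A ∪ B = {2, 4, 5, 6, 18, 19, 26, 27, 29, 30}

A ∪ B = {2, 4, 5, 6, 18, 19, 26, 27, 29, 30}


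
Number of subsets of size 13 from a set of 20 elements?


C(n,k) = n! / (k!(n-k)!)
C(20,13) = 20! / (13!7!)
= 77520

C(20,13) = 77520


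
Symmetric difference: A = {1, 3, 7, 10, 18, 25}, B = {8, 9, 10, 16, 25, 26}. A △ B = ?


A △ B = (A \ B) ∪ (B \ A) = elements in exactly one of A or B
A \ B = {1, 3, 7, 18}
B \ A = {8, 9, 16, 26}
A △ B = {1, 3, 7, 8, 9, 16, 18, 26}

A △ B = {1, 3, 7, 8, 9, 16, 18, 26}


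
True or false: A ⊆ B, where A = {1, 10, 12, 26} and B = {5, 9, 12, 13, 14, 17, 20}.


A ⊆ B means every element of A is in B.
Elements in A not in B: {1, 10, 26}
So A ⊄ B.

No, A ⊄ B


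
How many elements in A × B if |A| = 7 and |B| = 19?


|A × B| = |A| × |B|
= 7 × 19
= 133

|A × B| = 133


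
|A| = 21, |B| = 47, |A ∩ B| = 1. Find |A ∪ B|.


|A ∪ B| = |A| + |B| - |A ∩ B|
= 21 + 47 - 1
= 67

|A ∪ B| = 67


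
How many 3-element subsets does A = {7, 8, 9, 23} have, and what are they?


|A| = 4, so A has C(4,3) = 4 subsets of size 3.
Enumerate by choosing 3 elements from A at a time:
{7, 8, 9}, {7, 8, 23}, {7, 9, 23}, {8, 9, 23}

3-element subsets (4 total): {7, 8, 9}, {7, 8, 23}, {7, 9, 23}, {8, 9, 23}


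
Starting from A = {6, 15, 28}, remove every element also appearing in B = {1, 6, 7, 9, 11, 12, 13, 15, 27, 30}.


A \ B = elements in A but not in B
A = {6, 15, 28}
B = {1, 6, 7, 9, 11, 12, 13, 15, 27, 30}
Remove from A any elements in B
A \ B = {28}

A \ B = {28}


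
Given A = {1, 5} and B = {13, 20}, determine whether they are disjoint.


Disjoint means A ∩ B = ∅.
A ∩ B = ∅
A ∩ B = ∅, so A and B are disjoint.

Yes, A and B are disjoint


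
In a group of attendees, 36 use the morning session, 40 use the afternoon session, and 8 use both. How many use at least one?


|A ∪ B| = |A| + |B| - |A ∩ B|
= 36 + 40 - 8
= 68

|A ∪ B| = 68


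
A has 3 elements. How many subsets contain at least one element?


Total subsets = 2^n = 2^3 = 8
Non-empty subsets exclude the empty set: 2^n - 1
= 8 - 1
= 7

Number of non-empty subsets = 7


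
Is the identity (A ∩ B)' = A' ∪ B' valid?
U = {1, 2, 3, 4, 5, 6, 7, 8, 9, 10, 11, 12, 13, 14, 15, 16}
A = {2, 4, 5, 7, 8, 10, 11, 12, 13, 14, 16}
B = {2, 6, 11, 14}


LHS: A ∩ B = {2, 11, 14}
(A ∩ B)' = U \ (A ∩ B) = {1, 3, 4, 5, 6, 7, 8, 9, 10, 12, 13, 15, 16}
A' = {1, 3, 6, 9, 15}, B' = {1, 3, 4, 5, 7, 8, 9, 10, 12, 13, 15, 16}
Claimed RHS: A' ∪ B' = {1, 3, 4, 5, 6, 7, 8, 9, 10, 12, 13, 15, 16}
Identity is VALID: LHS = RHS = {1, 3, 4, 5, 6, 7, 8, 9, 10, 12, 13, 15, 16} ✓

Identity is valid. (A ∩ B)' = A' ∪ B' = {1, 3, 4, 5, 6, 7, 8, 9, 10, 12, 13, 15, 16}


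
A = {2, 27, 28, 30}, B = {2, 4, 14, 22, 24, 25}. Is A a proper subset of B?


A ⊂ B requires: A ⊆ B AND A ≠ B.
A ⊆ B? No
A ⊄ B, so A is not a proper subset.

No, A is not a proper subset of B


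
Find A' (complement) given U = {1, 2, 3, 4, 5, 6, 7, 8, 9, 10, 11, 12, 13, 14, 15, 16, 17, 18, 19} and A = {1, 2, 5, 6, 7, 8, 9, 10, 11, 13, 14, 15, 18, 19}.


Aᶜ = U \ A = elements in U but not in A
U = {1, 2, 3, 4, 5, 6, 7, 8, 9, 10, 11, 12, 13, 14, 15, 16, 17, 18, 19}
A = {1, 2, 5, 6, 7, 8, 9, 10, 11, 13, 14, 15, 18, 19}
Aᶜ = {3, 4, 12, 16, 17}

Aᶜ = {3, 4, 12, 16, 17}


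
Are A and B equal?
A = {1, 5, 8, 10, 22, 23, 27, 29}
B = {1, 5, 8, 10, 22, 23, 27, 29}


Two sets are equal iff they have exactly the same elements.
A = {1, 5, 8, 10, 22, 23, 27, 29}
B = {1, 5, 8, 10, 22, 23, 27, 29}
Same elements → A = B

Yes, A = B


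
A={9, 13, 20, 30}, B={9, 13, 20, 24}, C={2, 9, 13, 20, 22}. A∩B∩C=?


A ∩ B = {9, 13, 20}
(A ∩ B) ∩ C = {9, 13, 20}

A ∩ B ∩ C = {9, 13, 20}


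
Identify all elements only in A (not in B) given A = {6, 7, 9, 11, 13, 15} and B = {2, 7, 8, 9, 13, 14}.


A = {6, 7, 9, 11, 13, 15}
B = {2, 7, 8, 9, 13, 14}
Region: only in A (not in B)
Elements: {6, 11, 15}

Elements only in A (not in B): {6, 11, 15}


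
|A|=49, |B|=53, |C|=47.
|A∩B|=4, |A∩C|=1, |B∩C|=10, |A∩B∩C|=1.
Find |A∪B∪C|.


|A∪B∪C| = |A|+|B|+|C| - |A∩B|-|A∩C|-|B∩C| + |A∩B∩C|
= 49+53+47 - 4-1-10 + 1
= 149 - 15 + 1
= 135

|A ∪ B ∪ C| = 135


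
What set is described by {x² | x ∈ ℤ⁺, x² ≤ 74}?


Checking each candidate:
Condition: positive perfect squares ≤ 74
Result = {1, 4, 9, 16, 25, 36, 49, 64}

{1, 4, 9, 16, 25, 36, 49, 64}


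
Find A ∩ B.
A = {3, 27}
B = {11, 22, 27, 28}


A ∩ B = elements in both A and B
A = {3, 27}
B = {11, 22, 27, 28}
A ∩ B = {27}

A ∩ B = {27}


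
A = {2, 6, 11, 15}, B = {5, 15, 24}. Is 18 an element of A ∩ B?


A = {2, 6, 11, 15}, B = {5, 15, 24}
A ∩ B = elements in both A and B
A ∩ B = {15}
Checking if 18 ∈ A ∩ B
18 is not in A ∩ B → False

18 ∉ A ∩ B


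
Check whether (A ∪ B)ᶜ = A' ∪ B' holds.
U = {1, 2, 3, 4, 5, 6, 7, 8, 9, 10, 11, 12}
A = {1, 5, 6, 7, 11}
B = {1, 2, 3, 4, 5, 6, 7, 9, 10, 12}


LHS: A ∪ B = {1, 2, 3, 4, 5, 6, 7, 9, 10, 11, 12}
(A ∪ B)' = U \ (A ∪ B) = {8}
A' = {2, 3, 4, 8, 9, 10, 12}, B' = {8, 11}
Claimed RHS: A' ∪ B' = {2, 3, 4, 8, 9, 10, 11, 12}
Identity is INVALID: LHS = {8} but the RHS claimed here equals {2, 3, 4, 8, 9, 10, 11, 12}. The correct form is (A ∪ B)' = A' ∩ B'.

Identity is invalid: (A ∪ B)' = {8} but A' ∪ B' = {2, 3, 4, 8, 9, 10, 11, 12}. The correct De Morgan law is (A ∪ B)' = A' ∩ B'.


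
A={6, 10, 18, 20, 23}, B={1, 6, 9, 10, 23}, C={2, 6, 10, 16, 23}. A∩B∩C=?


A ∩ B = {6, 10, 23}
(A ∩ B) ∩ C = {6, 10, 23}

A ∩ B ∩ C = {6, 10, 23}


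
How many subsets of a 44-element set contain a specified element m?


Subsets of A containing m correspond to subsets of A \ {m}, which has 43 elements.
Count = 2^(n-1) = 2^43
= 8796093022208

Number of subsets containing m = 8796093022208


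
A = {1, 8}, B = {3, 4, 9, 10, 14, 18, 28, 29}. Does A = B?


Two sets are equal iff they have exactly the same elements.
A = {1, 8}
B = {3, 4, 9, 10, 14, 18, 28, 29}
Differences: {1, 3, 4, 8, 9, 10, 14, 18, 28, 29}
A ≠ B

No, A ≠ B


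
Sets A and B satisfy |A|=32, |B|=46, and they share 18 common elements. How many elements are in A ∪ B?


|A ∪ B| = |A| + |B| - |A ∩ B|
= 32 + 46 - 18
= 60

|A ∪ B| = 60


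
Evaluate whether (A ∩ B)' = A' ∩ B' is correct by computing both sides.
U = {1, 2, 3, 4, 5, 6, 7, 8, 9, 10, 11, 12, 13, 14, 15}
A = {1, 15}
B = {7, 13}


LHS: A ∩ B = ∅
(A ∩ B)' = U \ (A ∩ B) = {1, 2, 3, 4, 5, 6, 7, 8, 9, 10, 11, 12, 13, 14, 15}
A' = {2, 3, 4, 5, 6, 7, 8, 9, 10, 11, 12, 13, 14}, B' = {1, 2, 3, 4, 5, 6, 8, 9, 10, 11, 12, 14, 15}
Claimed RHS: A' ∩ B' = {2, 3, 4, 5, 6, 8, 9, 10, 11, 12, 14}
Identity is INVALID: LHS = {1, 2, 3, 4, 5, 6, 7, 8, 9, 10, 11, 12, 13, 14, 15} but the RHS claimed here equals {2, 3, 4, 5, 6, 8, 9, 10, 11, 12, 14}. The correct form is (A ∩ B)' = A' ∪ B'.

Identity is invalid: (A ∩ B)' = {1, 2, 3, 4, 5, 6, 7, 8, 9, 10, 11, 12, 13, 14, 15} but A' ∩ B' = {2, 3, 4, 5, 6, 8, 9, 10, 11, 12, 14}. The correct De Morgan law is (A ∩ B)' = A' ∪ B'.


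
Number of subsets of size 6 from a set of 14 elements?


C(n,k) = n! / (k!(n-k)!)
C(14,6) = 14! / (6!8!)
= 3003

C(14,6) = 3003


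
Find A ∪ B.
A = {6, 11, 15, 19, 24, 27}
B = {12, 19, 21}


A ∪ B = all elements in A or B (or both)
A = {6, 11, 15, 19, 24, 27}
B = {12, 19, 21}
A ∪ B = {6, 11, 12, 15, 19, 21, 24, 27}

A ∪ B = {6, 11, 12, 15, 19, 21, 24, 27}


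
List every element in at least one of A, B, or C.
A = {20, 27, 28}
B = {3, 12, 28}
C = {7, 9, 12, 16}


A ∪ B = {3, 12, 20, 27, 28}
(A ∪ B) ∪ C = {3, 7, 9, 12, 16, 20, 27, 28}

A ∪ B ∪ C = {3, 7, 9, 12, 16, 20, 27, 28}


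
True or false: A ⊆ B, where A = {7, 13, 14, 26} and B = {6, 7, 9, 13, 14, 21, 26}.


A ⊆ B means every element of A is in B.
All elements of A are in B.
So A ⊆ B.

Yes, A ⊆ B


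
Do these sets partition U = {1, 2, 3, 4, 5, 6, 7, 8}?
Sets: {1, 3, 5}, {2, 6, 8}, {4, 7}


A partition requires: (1) non-empty parts, (2) pairwise disjoint, (3) union = U
Parts: {1, 3, 5}, {2, 6, 8}, {4, 7}
Union of parts: {1, 2, 3, 4, 5, 6, 7, 8}
U = {1, 2, 3, 4, 5, 6, 7, 8}
All non-empty? True
Pairwise disjoint? True
Covers U? True

Yes, valid partition


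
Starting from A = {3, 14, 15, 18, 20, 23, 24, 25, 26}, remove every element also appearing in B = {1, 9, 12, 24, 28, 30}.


A \ B = elements in A but not in B
A = {3, 14, 15, 18, 20, 23, 24, 25, 26}
B = {1, 9, 12, 24, 28, 30}
Remove from A any elements in B
A \ B = {3, 14, 15, 18, 20, 23, 25, 26}

A \ B = {3, 14, 15, 18, 20, 23, 25, 26}


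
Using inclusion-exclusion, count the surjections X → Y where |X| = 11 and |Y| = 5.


n = |X| = 11, k = |Y| = 5. Surjections via inclusion-exclusion:
S(n,k) = Σ(-1)^i × C(k,i) × (k-i)^n, i=0 to k
i=0: (-1)^0×C(5,0)×5^11 = 48828125
i=1: (-1)^1×C(5,1)×4^11 = -20971520
i=2: (-1)^2×C(5,2)×3^11 = 1771470
i=3: (-1)^3×C(5,3)×2^11 = -20480
i=4: (-1)^4×C(5,4)×1^11 = 5
i=5: (-1)^5×C(5,5)×0^11 = 0
Total = 29607600

Number of surjections = 29607600


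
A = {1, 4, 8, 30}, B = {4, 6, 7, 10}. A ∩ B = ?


A ∩ B = elements in both A and B
A = {1, 4, 8, 30}
B = {4, 6, 7, 10}
A ∩ B = {4}

A ∩ B = {4}


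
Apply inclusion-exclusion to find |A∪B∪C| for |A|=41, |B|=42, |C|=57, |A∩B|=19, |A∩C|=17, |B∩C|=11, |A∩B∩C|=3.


|A∪B∪C| = |A|+|B|+|C| - |A∩B|-|A∩C|-|B∩C| + |A∩B∩C|
= 41+42+57 - 19-17-11 + 3
= 140 - 47 + 3
= 96

|A ∪ B ∪ C| = 96


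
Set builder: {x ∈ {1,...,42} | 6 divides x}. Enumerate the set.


Checking each candidate:
Condition: multiples of 6 in {1,...,42}
Result = {6, 12, 18, 24, 30, 36, 42}

{6, 12, 18, 24, 30, 36, 42}


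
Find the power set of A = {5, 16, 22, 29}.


|A| = 4, so |P(A)| = 2^4 = 16
Enumerate subsets by cardinality (0 to 4):
∅, {5}, {16}, {22}, {29}, {5, 16}, {5, 22}, {5, 29}, {16, 22}, {16, 29}, {22, 29}, {5, 16, 22}, {5, 16, 29}, {5, 22, 29}, {16, 22, 29}, {5, 16, 22, 29}

P(A) has 16 subsets: ∅, {5}, {16}, {22}, {29}, {5, 16}, {5, 22}, {5, 29}, {16, 22}, {16, 29}, {22, 29}, {5, 16, 22}, {5, 16, 29}, {5, 22, 29}, {16, 22, 29}, {5, 16, 22, 29}


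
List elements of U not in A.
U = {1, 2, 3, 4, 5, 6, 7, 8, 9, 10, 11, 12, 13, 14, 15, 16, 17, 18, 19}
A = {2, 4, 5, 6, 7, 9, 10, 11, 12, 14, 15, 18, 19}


Aᶜ = U \ A = elements in U but not in A
U = {1, 2, 3, 4, 5, 6, 7, 8, 9, 10, 11, 12, 13, 14, 15, 16, 17, 18, 19}
A = {2, 4, 5, 6, 7, 9, 10, 11, 12, 14, 15, 18, 19}
Aᶜ = {1, 3, 8, 13, 16, 17}

Aᶜ = {1, 3, 8, 13, 16, 17}


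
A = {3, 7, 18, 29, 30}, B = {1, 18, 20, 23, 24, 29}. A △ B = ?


A △ B = (A \ B) ∪ (B \ A) = elements in exactly one of A or B
A \ B = {3, 7, 30}
B \ A = {1, 20, 23, 24}
A △ B = {1, 3, 7, 20, 23, 24, 30}

A △ B = {1, 3, 7, 20, 23, 24, 30}


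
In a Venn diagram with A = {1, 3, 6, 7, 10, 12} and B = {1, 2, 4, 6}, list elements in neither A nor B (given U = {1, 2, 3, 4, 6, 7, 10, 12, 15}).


A = {1, 3, 6, 7, 10, 12}
B = {1, 2, 4, 6}
Region: in neither A nor B (given U = {1, 2, 3, 4, 6, 7, 10, 12, 15})
Elements: {15}

Elements in neither A nor B (given U = {1, 2, 3, 4, 6, 7, 10, 12, 15}): {15}


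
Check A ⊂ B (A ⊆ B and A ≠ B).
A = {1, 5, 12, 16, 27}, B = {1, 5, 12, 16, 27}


A ⊂ B requires: A ⊆ B AND A ≠ B.
A ⊆ B? Yes
A = B? Yes
A = B, so A is not a PROPER subset.

No, A is not a proper subset of B


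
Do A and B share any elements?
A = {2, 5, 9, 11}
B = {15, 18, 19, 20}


Disjoint means A ∩ B = ∅.
A ∩ B = ∅
A ∩ B = ∅, so A and B are disjoint.

No — A and B share no elements (A ∩ B = ∅), so they are disjoint


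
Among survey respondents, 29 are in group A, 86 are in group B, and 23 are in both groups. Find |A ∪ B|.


|A ∪ B| = |A| + |B| - |A ∩ B|
= 29 + 86 - 23
= 92

|A ∪ B| = 92


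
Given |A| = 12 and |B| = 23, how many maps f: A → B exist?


Each of |A| = 12 inputs maps to any of |B| = 23 outputs.
# functions = |B|^|A| = 23^12
= 21914624432020321

Number of functions = 21914624432020321


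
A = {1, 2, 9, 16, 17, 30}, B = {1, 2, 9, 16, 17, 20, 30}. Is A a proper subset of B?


A ⊂ B requires: A ⊆ B AND A ≠ B.
A ⊆ B? Yes
A = B? No
A ⊂ B: Yes (A is a proper subset of B)

Yes, A ⊂ B


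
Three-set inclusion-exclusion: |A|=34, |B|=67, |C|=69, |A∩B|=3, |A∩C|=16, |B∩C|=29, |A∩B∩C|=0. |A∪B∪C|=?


|A∪B∪C| = |A|+|B|+|C| - |A∩B|-|A∩C|-|B∩C| + |A∩B∩C|
= 34+67+69 - 3-16-29 + 0
= 170 - 48 + 0
= 122

|A ∪ B ∪ C| = 122


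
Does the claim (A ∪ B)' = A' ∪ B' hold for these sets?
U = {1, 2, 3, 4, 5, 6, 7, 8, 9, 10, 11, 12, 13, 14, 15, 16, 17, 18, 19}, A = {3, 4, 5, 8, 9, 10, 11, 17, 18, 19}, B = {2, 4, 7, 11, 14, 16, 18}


LHS: A ∪ B = {2, 3, 4, 5, 7, 8, 9, 10, 11, 14, 16, 17, 18, 19}
(A ∪ B)' = U \ (A ∪ B) = {1, 6, 12, 13, 15}
A' = {1, 2, 6, 7, 12, 13, 14, 15, 16}, B' = {1, 3, 5, 6, 8, 9, 10, 12, 13, 15, 17, 19}
Claimed RHS: A' ∪ B' = {1, 2, 3, 5, 6, 7, 8, 9, 10, 12, 13, 14, 15, 16, 17, 19}
Identity is INVALID: LHS = {1, 6, 12, 13, 15} but the RHS claimed here equals {1, 2, 3, 5, 6, 7, 8, 9, 10, 12, 13, 14, 15, 16, 17, 19}. The correct form is (A ∪ B)' = A' ∩ B'.

Identity is invalid: (A ∪ B)' = {1, 6, 12, 13, 15} but A' ∪ B' = {1, 2, 3, 5, 6, 7, 8, 9, 10, 12, 13, 14, 15, 16, 17, 19}. The correct De Morgan law is (A ∪ B)' = A' ∩ B'.


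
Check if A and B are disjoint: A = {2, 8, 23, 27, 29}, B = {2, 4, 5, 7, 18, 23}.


Disjoint means A ∩ B = ∅.
A ∩ B = {2, 23}
A ∩ B ≠ ∅, so A and B are NOT disjoint.

No, A and B are not disjoint (A ∩ B = {2, 23})


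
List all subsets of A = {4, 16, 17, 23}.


|A| = 4, so |P(A)| = 2^4 = 16
Enumerate subsets by cardinality (0 to 4):
∅, {4}, {16}, {17}, {23}, {4, 16}, {4, 17}, {4, 23}, {16, 17}, {16, 23}, {17, 23}, {4, 16, 17}, {4, 16, 23}, {4, 17, 23}, {16, 17, 23}, {4, 16, 17, 23}

P(A) has 16 subsets: ∅, {4}, {16}, {17}, {23}, {4, 16}, {4, 17}, {4, 23}, {16, 17}, {16, 23}, {17, 23}, {4, 16, 17}, {4, 16, 23}, {4, 17, 23}, {16, 17, 23}, {4, 16, 17, 23}


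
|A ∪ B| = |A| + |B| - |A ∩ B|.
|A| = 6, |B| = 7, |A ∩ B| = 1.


|A ∪ B| = |A| + |B| - |A ∩ B|
= 6 + 7 - 1
= 12

|A ∪ B| = 12


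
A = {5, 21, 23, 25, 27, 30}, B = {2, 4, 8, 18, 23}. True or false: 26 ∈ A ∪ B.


A = {5, 21, 23, 25, 27, 30}, B = {2, 4, 8, 18, 23}
A ∪ B = all elements in A or B
A ∪ B = {2, 4, 5, 8, 18, 21, 23, 25, 27, 30}
Checking if 26 ∈ A ∪ B
26 is not in A ∪ B → False

26 ∉ A ∪ B


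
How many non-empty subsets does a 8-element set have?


Total subsets = 2^n = 2^8 = 256
Non-empty subsets exclude the empty set: 2^n - 1
= 256 - 1
= 255

Number of non-empty subsets = 255


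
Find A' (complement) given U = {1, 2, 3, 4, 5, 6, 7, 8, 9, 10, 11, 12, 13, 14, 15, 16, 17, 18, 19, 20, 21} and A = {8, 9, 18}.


Aᶜ = U \ A = elements in U but not in A
U = {1, 2, 3, 4, 5, 6, 7, 8, 9, 10, 11, 12, 13, 14, 15, 16, 17, 18, 19, 20, 21}
A = {8, 9, 18}
Aᶜ = {1, 2, 3, 4, 5, 6, 7, 10, 11, 12, 13, 14, 15, 16, 17, 19, 20, 21}

Aᶜ = {1, 2, 3, 4, 5, 6, 7, 10, 11, 12, 13, 14, 15, 16, 17, 19, 20, 21}


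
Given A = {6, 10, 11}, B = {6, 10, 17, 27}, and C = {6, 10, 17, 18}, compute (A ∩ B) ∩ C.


A ∩ B = {6, 10}
(A ∩ B) ∩ C = {6, 10}

A ∩ B ∩ C = {6, 10}


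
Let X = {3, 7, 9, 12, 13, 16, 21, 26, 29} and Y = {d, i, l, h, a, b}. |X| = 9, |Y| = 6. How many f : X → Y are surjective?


n = |X| = 9, k = |Y| = 6. Surjections via inclusion-exclusion:
S(n,k) = Σ(-1)^i × C(k,i) × (k-i)^n, i=0 to k
i=0: (-1)^0×C(6,0)×6^9 = 10077696
i=1: (-1)^1×C(6,1)×5^9 = -11718750
i=2: (-1)^2×C(6,2)×4^9 = 3932160
i=3: (-1)^3×C(6,3)×3^9 = -393660
i=4: (-1)^4×C(6,4)×2^9 = 7680
i=5: (-1)^5×C(6,5)×1^9 = -6
i=6: (-1)^6×C(6,6)×0^9 = 0
Total = 1905120

Number of surjections = 1905120


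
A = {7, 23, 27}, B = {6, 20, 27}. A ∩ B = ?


A ∩ B = elements in both A and B
A = {7, 23, 27}
B = {6, 20, 27}
A ∩ B = {27}

A ∩ B = {27}


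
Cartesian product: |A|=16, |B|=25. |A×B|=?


|A × B| = |A| × |B|
= 16 × 25
= 400

|A × B| = 400


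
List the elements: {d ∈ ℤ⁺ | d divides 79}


Checking each candidate:
Condition: positive divisors of 79
Result = {1, 79}

{1, 79}


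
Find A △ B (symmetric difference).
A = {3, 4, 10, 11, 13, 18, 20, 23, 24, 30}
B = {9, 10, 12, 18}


A △ B = (A \ B) ∪ (B \ A) = elements in exactly one of A or B
A \ B = {3, 4, 11, 13, 20, 23, 24, 30}
B \ A = {9, 12}
A △ B = {3, 4, 9, 11, 12, 13, 20, 23, 24, 30}

A △ B = {3, 4, 9, 11, 12, 13, 20, 23, 24, 30}


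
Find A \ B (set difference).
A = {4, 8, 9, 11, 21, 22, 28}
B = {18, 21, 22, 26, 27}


A \ B = elements in A but not in B
A = {4, 8, 9, 11, 21, 22, 28}
B = {18, 21, 22, 26, 27}
Remove from A any elements in B
A \ B = {4, 8, 9, 11, 28}

A \ B = {4, 8, 9, 11, 28}


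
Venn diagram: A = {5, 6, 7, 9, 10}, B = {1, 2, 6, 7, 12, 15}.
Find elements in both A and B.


A = {5, 6, 7, 9, 10}
B = {1, 2, 6, 7, 12, 15}
Region: in both A and B
Elements: {6, 7}

Elements in both A and B: {6, 7}


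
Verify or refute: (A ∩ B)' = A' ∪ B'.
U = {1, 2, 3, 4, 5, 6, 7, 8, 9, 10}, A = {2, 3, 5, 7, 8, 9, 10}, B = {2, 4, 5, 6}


LHS: A ∩ B = {2, 5}
(A ∩ B)' = U \ (A ∩ B) = {1, 3, 4, 6, 7, 8, 9, 10}
A' = {1, 4, 6}, B' = {1, 3, 7, 8, 9, 10}
Claimed RHS: A' ∪ B' = {1, 3, 4, 6, 7, 8, 9, 10}
Identity is VALID: LHS = RHS = {1, 3, 4, 6, 7, 8, 9, 10} ✓

Identity is valid. (A ∩ B)' = A' ∪ B' = {1, 3, 4, 6, 7, 8, 9, 10}
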